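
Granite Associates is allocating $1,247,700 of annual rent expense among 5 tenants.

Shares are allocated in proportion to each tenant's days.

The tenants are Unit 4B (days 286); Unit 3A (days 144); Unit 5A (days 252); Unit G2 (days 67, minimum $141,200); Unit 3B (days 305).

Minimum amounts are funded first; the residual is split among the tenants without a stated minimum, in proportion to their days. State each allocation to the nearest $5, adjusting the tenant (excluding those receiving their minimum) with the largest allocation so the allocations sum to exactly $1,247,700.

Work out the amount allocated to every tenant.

Minimums first: Unit G2 $141,200. Residual $1,106,500.
Residual split over remaining days 987: Unit 4B 320,627.15 → $320,625; Unit 3A 161,434.65 → $161,435; Unit 5A 282,510.64 → $282,510; Unit 3B 341,927.56 → $341,930.

Unit 4B: $320,625 · Unit 3A: $161,435 · Unit 5A: $282,510 · Unit G2: $141,200 · Unit 3B: $341,930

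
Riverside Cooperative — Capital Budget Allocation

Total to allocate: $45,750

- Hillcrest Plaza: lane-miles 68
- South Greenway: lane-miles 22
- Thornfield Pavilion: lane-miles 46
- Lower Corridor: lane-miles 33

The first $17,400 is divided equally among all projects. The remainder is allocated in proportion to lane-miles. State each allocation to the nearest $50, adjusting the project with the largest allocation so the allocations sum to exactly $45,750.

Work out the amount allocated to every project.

Hillcrest Plaza: $15,750 · South Greenway: $8,050 · Thornfield Pavilion: $12,050 · Lower Corridor: $9,900

First tranche $17,400 split equally: $4,350 each.
Remainder $28,350 by lane-miles (total 169): Hillcrest Plaza 11,407.10 → $11,400; South Greenway 3,690.53 → $3,700; Thornfield Pavilion 7,716.57 → $7,700; Lower Corridor 5,535.80 → $5,550.
Totals: Hillcrest Plaza $4,350 + $11,400 = $15,750; South Greenway $4,350 + $3,700 = $8,050; Thornfield Pavilion $4,350 + $7,700 = $12,050; Lower Corridor $4,350 + $5,550 = $9,900.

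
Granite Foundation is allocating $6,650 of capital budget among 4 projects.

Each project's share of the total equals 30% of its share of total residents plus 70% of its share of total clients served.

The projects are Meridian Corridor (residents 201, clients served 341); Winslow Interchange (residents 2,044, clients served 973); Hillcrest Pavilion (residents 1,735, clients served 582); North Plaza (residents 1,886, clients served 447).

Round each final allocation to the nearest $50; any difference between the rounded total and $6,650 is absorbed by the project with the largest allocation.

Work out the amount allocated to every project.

Residents total 5,866; clients served total 2,343.
Combined weights (30% residents + 70% clients served): Meridian Corridor 0.1122; Winslow Interchange 0.3952; Hillcrest Pavilion 0.2626; North Plaza 0.2300.
Unrounded shares: Meridian Corridor 745.85; Winslow Interchange 2,628.28; Hillcrest Pavilion 1,746.37; North Plaza 1,529.51.
At nearest $50: Meridian Corridor $750; Winslow Interchange $2,650; Hillcrest Pavilion $1,750; North Plaza $1,550. Sum = $6,700.
Difference $6,650 − $6,700 = −$50 applied to largest allocation (Winslow Interchange): Winslow Interchange becomes $2,600.

Meridian Corridor: $750 | Winslow Interchange: $2,600 | Hillcrest Pavilion: $1,750 | North Plaza: $1,550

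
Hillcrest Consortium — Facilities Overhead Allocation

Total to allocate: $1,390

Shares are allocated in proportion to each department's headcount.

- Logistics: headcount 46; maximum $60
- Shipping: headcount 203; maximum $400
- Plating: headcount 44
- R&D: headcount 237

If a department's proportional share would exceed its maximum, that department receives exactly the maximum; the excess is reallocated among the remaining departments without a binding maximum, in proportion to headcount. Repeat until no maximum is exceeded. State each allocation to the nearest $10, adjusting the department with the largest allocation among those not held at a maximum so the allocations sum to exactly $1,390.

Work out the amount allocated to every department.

Total headcount = 530.
Pro-rata shares before constraints: Logistics 120.64; Shipping 532.40; Plating 115.40; R&D 621.57.
Cap binds for Logistics ($60), Shipping ($400); remaining pool $930 reallocated over remaining headcount 281.
Remaining shares: Plating 145.62 → $150; R&D 784.38 → $780.

Logistics: $60 · Shipping: $400 · Plating: $150 · R&D: $780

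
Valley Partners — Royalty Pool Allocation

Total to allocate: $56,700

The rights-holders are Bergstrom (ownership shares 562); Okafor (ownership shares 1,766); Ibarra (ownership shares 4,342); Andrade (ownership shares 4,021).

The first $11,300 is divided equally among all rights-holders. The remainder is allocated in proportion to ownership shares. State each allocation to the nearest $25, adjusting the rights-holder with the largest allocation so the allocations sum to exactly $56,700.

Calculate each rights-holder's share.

$11,300 shared equally gives $2,825 per rights-holder.
Remainder $45,400 by ownership shares (total 10,691): Bergstrom 2,386.57 → $2,375; Okafor 7,499.43 → $7,500; Ibarra 18,438.57 → $18,450; Andrade 17,075.43 → $17,075.
Totals: Bergstrom $2,825 + $2,375 = $5,200; Okafor $2,825 + $7,500 = $10,325; Ibarra $2,825 + $18,450 = $21,275; Andrade $2,825 + $17,075 = $19,900.

Bergstrom: $5,200 · Okafor: $10,325 · Ibarra: $21,275 · Andrade: $19,900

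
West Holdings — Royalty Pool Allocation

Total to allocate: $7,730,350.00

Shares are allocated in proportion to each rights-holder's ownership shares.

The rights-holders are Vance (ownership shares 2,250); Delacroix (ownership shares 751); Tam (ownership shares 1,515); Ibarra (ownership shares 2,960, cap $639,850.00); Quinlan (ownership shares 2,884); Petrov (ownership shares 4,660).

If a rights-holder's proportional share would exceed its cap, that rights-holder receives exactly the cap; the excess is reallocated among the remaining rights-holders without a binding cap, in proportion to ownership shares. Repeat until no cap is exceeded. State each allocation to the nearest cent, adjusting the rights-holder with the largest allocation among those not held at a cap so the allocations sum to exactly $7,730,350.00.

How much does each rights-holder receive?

Total ownership shares = 15,020.
Pro-rata shares before constraints: Vance 1,158,008.4887; Delacroix 386,517.5000; Tam 779,725.7157; Ibarra 1,523,424.5007; Quinlan 1,484,309.5473; Petrov 2,398,364.2477.
Held at cap: Ibarra ($639,850.00); balance $7,090,500.00 reallocated over remaining ownership shares 12,060.
Redistributed shares: Vance 1,322,854.4776 → $1,322,854.48; Delacroix 441,539.4279 → $441,539.43; Tam 890,722.0149 → $890,722.01; Quinlan 1,695,605.4726 → $1,695,605.47; Petrov 2,739,778.6070 → $2,739,778.61.

Vance: $1,322,854.48; Delacroix: $441,539.43; Tam: $890,722.01; Ibarra: $639,850.00; Quinlan: $1,695,605.47; Petrov: $2,739,778.61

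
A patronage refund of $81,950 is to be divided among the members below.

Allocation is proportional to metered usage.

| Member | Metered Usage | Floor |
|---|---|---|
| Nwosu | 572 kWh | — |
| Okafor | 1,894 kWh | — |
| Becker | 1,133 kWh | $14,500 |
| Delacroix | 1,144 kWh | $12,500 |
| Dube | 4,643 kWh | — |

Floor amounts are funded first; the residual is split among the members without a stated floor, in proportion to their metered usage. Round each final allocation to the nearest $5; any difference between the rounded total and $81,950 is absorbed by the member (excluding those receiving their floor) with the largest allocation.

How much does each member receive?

Minimums first: Becker $14,500; Delacroix $12,500. Remaining pool $54,950.
Remaining pool split over remaining metered usage 7,109: Nwosu 4,421.35 → $4,420; Okafor 14,639.94 → $14,640; Dube 35,888.71 → $35,890.

Nwosu: $4,420 | Okafor: $14,640 | Becker: $14,500 | Delacroix: $12,500 | Dube: $35,890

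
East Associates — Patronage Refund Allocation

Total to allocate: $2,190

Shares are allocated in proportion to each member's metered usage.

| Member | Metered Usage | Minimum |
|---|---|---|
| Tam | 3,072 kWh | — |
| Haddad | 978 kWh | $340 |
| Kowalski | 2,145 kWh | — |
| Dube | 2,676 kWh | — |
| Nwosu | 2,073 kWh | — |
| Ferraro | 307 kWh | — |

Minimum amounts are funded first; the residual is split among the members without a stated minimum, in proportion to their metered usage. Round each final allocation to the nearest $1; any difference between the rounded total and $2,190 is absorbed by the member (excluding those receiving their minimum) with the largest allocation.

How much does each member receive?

Minimums first: Haddad $340. Residual $1,850.
Residual split over remaining metered usage 10,273: Tam 553.22 → $553; Kowalski 386.28 → $386; Dube 481.90 → $482; Nwosu 373.31 → $373; Ferraro 55.29 → $55.
Rounding difference +$1 applied to Tam → $554.

Tam: $554 | Haddad: $340 | Kowalski: $386 | Dube: $482 | Nwosu: $373 | Ferraro: $55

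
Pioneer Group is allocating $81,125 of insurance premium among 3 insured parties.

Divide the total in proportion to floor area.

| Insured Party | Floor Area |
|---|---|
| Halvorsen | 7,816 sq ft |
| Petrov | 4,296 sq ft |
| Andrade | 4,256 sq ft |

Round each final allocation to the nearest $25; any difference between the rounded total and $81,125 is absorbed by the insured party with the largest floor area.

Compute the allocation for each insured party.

Sum of floor area: 16,368.
Proportional shares: Halvorsen 7,816/16,368 × $81,125 = 38,738.58; Petrov 4,296/16,368 × $81,125 = 21,292.34; Andrade 4,256/16,368 × $81,125 = 21,094.09.
At nearest $25: Halvorsen $38,750; Petrov $21,300; Andrade $21,100. Sum = $81,150.
Difference $81,125 − $81,150 = −$25 applied to largest floor area (Halvorsen): Halvorsen becomes $38,725.

Halvorsen: $38,725; Petrov: $21,300; Andrade: $21,100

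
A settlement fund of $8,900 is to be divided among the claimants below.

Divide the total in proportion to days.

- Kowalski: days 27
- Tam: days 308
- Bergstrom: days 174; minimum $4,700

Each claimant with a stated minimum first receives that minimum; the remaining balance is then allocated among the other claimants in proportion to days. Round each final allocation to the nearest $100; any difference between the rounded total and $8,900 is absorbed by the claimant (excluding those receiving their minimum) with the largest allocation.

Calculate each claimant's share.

Fund the minimums — Bergstrom $4,700. Balance $4,200.
Balance split over remaining days 335: Kowalski 338.51 → $300; Tam 3,861.49 → $3,900.

Kowalski: $300 · Tam: $3,900 · Bergstrom: $4,700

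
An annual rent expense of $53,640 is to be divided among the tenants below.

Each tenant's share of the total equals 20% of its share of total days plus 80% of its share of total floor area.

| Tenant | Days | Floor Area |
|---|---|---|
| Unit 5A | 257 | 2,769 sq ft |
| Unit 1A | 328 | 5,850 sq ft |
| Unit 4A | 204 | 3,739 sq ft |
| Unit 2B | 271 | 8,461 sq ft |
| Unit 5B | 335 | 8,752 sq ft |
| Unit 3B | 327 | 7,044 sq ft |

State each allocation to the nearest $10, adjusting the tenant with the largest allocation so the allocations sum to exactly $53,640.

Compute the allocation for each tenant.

Totals — days 1,722, floor area 36,615.
Combined weights (20% days + 80% floor area): Unit 5A 0.0903; Unit 1A 0.1659; Unit 4A 0.1054; Unit 2B 0.2163; Unit 5B 0.2301; Unit 3B 0.1919.
Raw shares: Unit 5A 4,846.31; Unit 1A 8,899.50; Unit 4A 5,652.94; Unit 2B 11,604.43; Unit 5B 12,344.20; Unit 3B 10,292.62.
At nearest $10: Unit 5A $4,850; Unit 1A $8,900; Unit 4A $5,650; Unit 2B $11,600; Unit 5B $12,340; Unit 3B $10,290. Sum = $53,630.
Difference $53,640 − $53,630 = +$10 applied to largest allocation (Unit 5B): Unit 5B becomes $12,350.

Unit 5A: $4,850 | Unit 1A: $8,900 | Unit 4A: $5,650 | Unit 2B: $11,600 | Unit 5B: $12,350 | Unit 3B: $10,290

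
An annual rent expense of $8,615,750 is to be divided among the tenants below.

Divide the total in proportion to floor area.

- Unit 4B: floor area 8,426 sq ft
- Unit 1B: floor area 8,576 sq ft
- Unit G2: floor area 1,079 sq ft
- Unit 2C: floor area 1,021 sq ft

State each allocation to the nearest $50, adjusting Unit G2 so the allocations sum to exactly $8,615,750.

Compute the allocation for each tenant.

Total floor area = 19,102.
Unrounded shares: Unit 4B 8,426/19,102 × $8,615,750 = 3,800,455.95; Unit 1B 8,576/19,102 × $8,615,750 = 3,868,111.82; Unit G2 1,079/19,102 × $8,615,750 = 486,671.25; Unit 2C 1,021/19,102 × $8,615,750 = 460,510.98.
After rounding ($50): Unit 4B $3,800,450; Unit 1B $3,868,100; Unit G2 $486,650; Unit 2C $460,500. Sum = $8,615,700.
Difference $8,615,750 − $8,615,700 = +$50 applied to Unit G2: Unit G2 becomes $486,700.

Unit 4B: $3,800,450 · Unit 1B: $3,868,100 · Unit G2: $486,700 · Unit 2C: $460,500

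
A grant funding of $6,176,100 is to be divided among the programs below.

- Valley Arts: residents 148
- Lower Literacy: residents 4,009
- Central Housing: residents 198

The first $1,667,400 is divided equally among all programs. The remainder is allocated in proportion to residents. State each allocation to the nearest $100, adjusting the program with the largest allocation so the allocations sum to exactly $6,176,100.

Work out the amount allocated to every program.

Valley Arts: $709,000 · Lower Literacy: $4,706,300 · Central Housing: $760,800

$1,667,400 shared equally gives $555,800 per program.
Remainder $4,508,700 by residents (total 4,355): Valley Arts 153,223.33 → $153,200; Lower Literacy 4,150,488.70 → $4,150,500; Central Housing 204,987.97 → $205,000.
Totals: Valley Arts $555,800 + $153,200 = $709,000; Lower Literacy $555,800 + $4,150,500 = $4,706,300; Central Housing $555,800 + $205,000 = $760,800.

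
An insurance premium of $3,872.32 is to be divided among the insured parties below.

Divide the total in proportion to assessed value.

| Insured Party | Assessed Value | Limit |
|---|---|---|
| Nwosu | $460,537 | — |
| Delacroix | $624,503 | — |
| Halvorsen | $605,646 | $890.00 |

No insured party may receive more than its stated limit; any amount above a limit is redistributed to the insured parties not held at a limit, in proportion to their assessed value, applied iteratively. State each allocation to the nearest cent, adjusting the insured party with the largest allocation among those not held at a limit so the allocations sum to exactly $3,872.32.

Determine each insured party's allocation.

Total assessed value = 1,690,686.
Unconstrained shares: Nwosu 1,054.8065; Delacroix 1,430.3516; Halvorsen 1,387.1618.
Cap binds for Halvorsen ($890.00); remaining pool $2,982.32 reallocated over remaining assessed value 1,085,040.
Remaining shares: Nwosu 1,265.8231 → $1,265.82; Delacroix 1,716.4969 → $1,716.50.

Nwosu: $1,265.82; Delacroix: $1,716.50; Halvorsen: $890.00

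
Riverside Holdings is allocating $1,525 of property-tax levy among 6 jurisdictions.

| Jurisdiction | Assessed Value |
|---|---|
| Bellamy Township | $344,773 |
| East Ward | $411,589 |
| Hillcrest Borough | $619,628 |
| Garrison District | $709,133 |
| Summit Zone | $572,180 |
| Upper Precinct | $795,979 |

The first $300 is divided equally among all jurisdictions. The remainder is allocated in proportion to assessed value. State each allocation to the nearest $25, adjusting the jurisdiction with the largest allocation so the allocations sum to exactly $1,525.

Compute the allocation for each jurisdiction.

Bellamy Township: $175 | East Ward: $200 | Hillcrest Borough: $275 | Garrison District: $300 | Summit Zone: $250 | Upper Precinct: $325

$300 shared equally gives $50 per jurisdiction.
Remainder $1,225 by assessed value (total 3,453,282): Bellamy Township 122.30 → $125; East Ward 146.01 → $150; Hillcrest Borough 219.80 → $225; Garrison District 251.55 → $250; Summit Zone 202.97 → $200; Upper Precinct 282.36 → $275.
Totals: Bellamy Township $50 + $125 = $175; East Ward $50 + $150 = $200; Hillcrest Borough $50 + $225 = $275; Garrison District $50 + $250 = $300; Summit Zone $50 + $200 = $250; Upper Precinct $50 + $275 = $325.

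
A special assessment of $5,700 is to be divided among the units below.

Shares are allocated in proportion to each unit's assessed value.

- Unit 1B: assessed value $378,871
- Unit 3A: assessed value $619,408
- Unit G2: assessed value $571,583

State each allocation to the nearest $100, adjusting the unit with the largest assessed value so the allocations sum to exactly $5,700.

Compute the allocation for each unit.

Unit 1B: $1,400; Unit 3A: $2,200; Unit G2: $2,100

Total assessed value = 378,871 + 619,408 + 571,583 = 1,569,862.
Unrounded shares: Unit 1B 1,375.64; Unit 3A 2,249.00; Unit G2 2,075.36.
Rounded to nearest $100: Unit 1B $1,400; Unit 3A $2,200; Unit G2 $2,100. Sum = $5,700.
Sum already equals the total — no adjustment.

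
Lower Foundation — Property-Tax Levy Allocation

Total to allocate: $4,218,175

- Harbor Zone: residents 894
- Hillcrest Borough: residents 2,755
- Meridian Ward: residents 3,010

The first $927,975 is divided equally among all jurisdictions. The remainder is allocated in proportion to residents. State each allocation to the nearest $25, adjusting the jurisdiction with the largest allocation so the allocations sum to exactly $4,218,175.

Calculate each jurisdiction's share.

$927,975 shared equally gives $309,325 per jurisdiction.
Remainder $3,290,200 by residents (total 6,659): Harbor Zone 441,723.80 → $441,725; Hillcrest Borough 1,361,240.58 → $1,361,250; Meridian Ward 1,487,235.62 → $1,487,225.
Totals: Harbor Zone $309,325 + $441,725 = $751,050; Hillcrest Borough $309,325 + $1,361,250 = $1,670,575; Meridian Ward $309,325 + $1,487,225 = $1,796,550.

Harbor Zone: $751,050; Hillcrest Borough: $1,670,575; Meridian Ward: $1,796,550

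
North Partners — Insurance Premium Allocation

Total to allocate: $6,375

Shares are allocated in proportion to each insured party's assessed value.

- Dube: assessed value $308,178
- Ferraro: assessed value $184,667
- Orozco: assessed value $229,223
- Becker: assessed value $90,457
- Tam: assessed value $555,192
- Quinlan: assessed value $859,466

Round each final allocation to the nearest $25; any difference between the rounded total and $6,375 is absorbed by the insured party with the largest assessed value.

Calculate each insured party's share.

Combined assessed value = 2,227,183.
Unrounded shares: Dube 308,178/2,227,183 × $6,375 = 882.12; Ferraro 184,667/2,227,183 × $6,375 = 528.58; Orozco 229,223/2,227,183 × $6,375 = 656.12; Becker 90,457/2,227,183 × $6,375 = 258.92; Tam 555,192/2,227,183 × $6,375 = 1,589.16; Quinlan 859,466/2,227,183 × $6,375 = 2,460.10.
After rounding ($25): Dube $875; Ferraro $525; Orozco $650; Becker $250; Tam $1,600; Quinlan $2,450. Sum = $6,350.
Difference $6,375 − $6,350 = +$25 applied to largest assessed value (Quinlan): Quinlan becomes $2,475.

Dube: $875 | Ferraro: $525 | Orozco: $650 | Becker: $250 | Tam: $1,600 | Quinlan: $2,475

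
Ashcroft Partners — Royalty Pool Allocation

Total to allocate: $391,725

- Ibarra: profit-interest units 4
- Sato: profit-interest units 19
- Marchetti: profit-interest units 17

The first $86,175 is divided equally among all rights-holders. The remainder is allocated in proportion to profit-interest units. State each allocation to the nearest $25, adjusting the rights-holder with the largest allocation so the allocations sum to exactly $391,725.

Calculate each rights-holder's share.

Ibarra: $59,275; Sato: $173,875; Marchetti: $158,575

First tranche $86,175 split equally: $28,725 each.
Remainder $305,550 by profit-interest units (total 40): Ibarra 30,555.00 → $30,550; Sato 145,136.25 → $145,125; Marchetti 129,858.75 → $129,850.
Rounding difference +$25 on remainder applied to Sato.
Totals: Ibarra $28,725 + $30,550 = $59,275; Sato $28,725 + $145,150 = $173,875; Marchetti $28,725 + $129,850 = $158,575.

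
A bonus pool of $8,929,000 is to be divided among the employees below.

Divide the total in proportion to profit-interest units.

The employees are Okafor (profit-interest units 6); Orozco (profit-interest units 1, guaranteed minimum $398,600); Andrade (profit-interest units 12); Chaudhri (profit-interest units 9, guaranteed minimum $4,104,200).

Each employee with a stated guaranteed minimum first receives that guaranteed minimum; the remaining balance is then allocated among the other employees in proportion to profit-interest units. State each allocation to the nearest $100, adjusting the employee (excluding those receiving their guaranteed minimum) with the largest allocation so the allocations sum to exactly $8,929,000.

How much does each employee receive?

Okafor: $1,475,400 | Orozco: $398,600 | Andrade: $2,950,800 | Chaudhri: $4,104,200

Minimums first: Orozco $398,600; Chaudhri $4,104,200. Residual $4,426,200.
Residual split over remaining profit-interest units 18: Okafor 1,475,400.00 → $1,475,400; Andrade 2,950,800.00 → $2,950,800.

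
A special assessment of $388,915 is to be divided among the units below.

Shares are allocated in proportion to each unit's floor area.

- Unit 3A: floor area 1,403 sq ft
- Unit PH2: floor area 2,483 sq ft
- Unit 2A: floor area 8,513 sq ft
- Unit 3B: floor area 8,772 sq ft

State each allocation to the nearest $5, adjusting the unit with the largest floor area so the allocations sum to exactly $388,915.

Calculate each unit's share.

Floor area total: 21,171.
Raw shares: Unit 3A 1,403/21,171 × $388,915 = 25,773.36; Unit PH2 2,483/21,171 × $388,915 = 45,613.15; Unit 2A 8,513/21,171 × $388,915 = 156,385.31; Unit 3B 8,772/21,171 × $388,915 = 161,143.19.
At nearest $5: Unit 3A $25,775; Unit PH2 $45,615; Unit 2A $156,385; Unit 3B $161,145. Sum = $388,920.
Difference $388,915 − $388,920 = −$5 applied to largest floor area (Unit 3B): Unit 3B becomes $161,140.

Unit 3A: $25,775; Unit PH2: $45,615; Unit 2A: $156,385; Unit 3B: $161,140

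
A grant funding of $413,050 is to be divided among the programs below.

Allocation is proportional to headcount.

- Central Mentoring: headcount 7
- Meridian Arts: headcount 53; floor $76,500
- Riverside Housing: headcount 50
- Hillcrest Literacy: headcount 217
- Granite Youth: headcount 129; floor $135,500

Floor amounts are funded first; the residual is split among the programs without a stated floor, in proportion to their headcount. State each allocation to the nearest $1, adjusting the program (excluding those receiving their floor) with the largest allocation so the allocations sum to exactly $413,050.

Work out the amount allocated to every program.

Minimums first: Meridian Arts $76,500; Granite Youth $135,500. Residual $201,050.
Residual split over remaining headcount 274: Central Mentoring 5,136.31 → $5,136; Riverside Housing 36,687.96 → $36,688; Hillcrest Literacy 159,225.73 → $159,226.

Central Mentoring: $5,136 · Meridian Arts: $76,500 · Riverside Housing: $36,688 · Hillcrest Literacy: $159,226 · Granite Youth: $135,500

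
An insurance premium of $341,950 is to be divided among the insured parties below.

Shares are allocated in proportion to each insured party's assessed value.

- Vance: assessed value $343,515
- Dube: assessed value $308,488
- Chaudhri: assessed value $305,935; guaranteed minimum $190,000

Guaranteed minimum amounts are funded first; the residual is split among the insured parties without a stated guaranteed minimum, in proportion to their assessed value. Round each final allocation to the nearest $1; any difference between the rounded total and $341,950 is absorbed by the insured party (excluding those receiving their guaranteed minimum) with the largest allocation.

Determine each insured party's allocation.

Minimums first: Chaudhri $190,000. Remaining pool $151,950.
Remaining pool split over remaining assessed value 652,003: Vance 80,056.54 → $80,057; Dube 71,893.46 → $71,893.

Vance: $80,057 · Dube: $71,893 · Chaudhri: $190,000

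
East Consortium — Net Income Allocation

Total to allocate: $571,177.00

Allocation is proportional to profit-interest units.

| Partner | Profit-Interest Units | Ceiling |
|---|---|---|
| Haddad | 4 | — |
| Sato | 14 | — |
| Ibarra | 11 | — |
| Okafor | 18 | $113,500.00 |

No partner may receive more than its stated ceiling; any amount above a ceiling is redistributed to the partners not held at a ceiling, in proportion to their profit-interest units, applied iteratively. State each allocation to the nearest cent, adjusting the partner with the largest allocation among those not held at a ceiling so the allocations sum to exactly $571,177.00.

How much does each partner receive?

Sum of profit-interest units: 47.
Unconstrained shares: Haddad 48,610.8085; Sato 170,137.8298; Ibarra 133,679.7234; Okafor 218,748.6383.
Capped: Okafor ($113,500.00); remaining pool $457,677.00 reallocated over remaining profit-interest units 29.
Shares after redistribution: Haddad 63,127.8621 → $63,127.86; Sato 220,947.5172 → $220,947.52; Ibarra 173,601.6207 → $173,601.62.

Haddad: $63,127.86; Sato: $220,947.52; Ibarra: $173,601.62; Okafor: $113,500.00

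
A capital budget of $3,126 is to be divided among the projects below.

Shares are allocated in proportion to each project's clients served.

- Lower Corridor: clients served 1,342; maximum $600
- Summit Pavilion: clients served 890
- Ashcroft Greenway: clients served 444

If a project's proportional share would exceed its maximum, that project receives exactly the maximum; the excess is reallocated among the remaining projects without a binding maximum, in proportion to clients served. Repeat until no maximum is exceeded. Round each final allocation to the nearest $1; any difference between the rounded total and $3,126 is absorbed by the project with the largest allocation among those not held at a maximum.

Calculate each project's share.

Lower Corridor: $600; Summit Pavilion: $1,685; Ashcroft Greenway: $841

Combined clients served = 2,676.
Pro-rata shares before constraints: Lower Corridor 1,567.67; Summit Pavilion 1,039.66; Ashcroft Greenway 518.66.
Cap binds for Lower Corridor ($600); remaining pool $2,526 reallocated over remaining clients served 1,334.
Shares after redistribution: Summit Pavilion 1,685.26 → $1,685; Ashcroft Greenway 840.74 → $841.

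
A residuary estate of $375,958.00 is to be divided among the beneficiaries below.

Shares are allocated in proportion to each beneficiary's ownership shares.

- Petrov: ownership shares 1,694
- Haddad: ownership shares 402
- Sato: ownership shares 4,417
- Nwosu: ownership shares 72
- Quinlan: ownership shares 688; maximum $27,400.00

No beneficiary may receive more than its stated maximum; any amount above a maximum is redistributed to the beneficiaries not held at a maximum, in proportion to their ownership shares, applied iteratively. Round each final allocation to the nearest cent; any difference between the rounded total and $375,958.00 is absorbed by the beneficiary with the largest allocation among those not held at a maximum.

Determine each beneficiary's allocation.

Total ownership shares = 7,273.
Pro-rata shares before constraints: Petrov 87,566.7334; Haddad 20,780.2992; Sato 228,324.8296; Nwosu 3,721.8446; Quinlan 35,564.2931.
Held at cap: Quinlan ($27,400.00); residual $348,558.00 reallocated over remaining ownership shares 6,585.
Redistributed shares: Petrov 89,667.0087 → $89,667.01; Haddad 21,278.7116 → $21,278.71; Sato 233,801.1672 → $233,801.17; Nwosu 3,811.1125 → $3,811.11.

Petrov: $89,667.01; Haddad: $21,278.71; Sato: $233,801.17; Nwosu: $3,811.11; Quinlan: $27,400.00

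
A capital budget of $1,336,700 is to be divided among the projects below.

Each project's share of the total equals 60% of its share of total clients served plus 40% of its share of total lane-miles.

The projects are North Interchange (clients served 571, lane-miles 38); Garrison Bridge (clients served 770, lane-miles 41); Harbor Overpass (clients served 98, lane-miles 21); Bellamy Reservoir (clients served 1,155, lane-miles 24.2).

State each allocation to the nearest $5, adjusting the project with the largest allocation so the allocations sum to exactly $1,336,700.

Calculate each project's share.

North Interchange: $340,135 · Garrison Bridge: $414,575 · Harbor Overpass: $120,705 · Bellamy Reservoir: $461,285

Clients served total 2,594; lane-miles total 124.2.
Combined weights (60% clients served + 40% lane-miles): North Interchange 0.2545; Garrison Bridge 0.3101; Harbor Overpass 0.0903; Bellamy Reservoir 0.3451.
Unrounded shares: North Interchange 340,133.03; Garrison Bridge 414,575.37; Harbor Overpass 120,704.74; Bellamy Reservoir 461,286.86.
Rounded to nearest $5: North Interchange $340,135; Garrison Bridge $414,575; Harbor Overpass $120,705; Bellamy Reservoir $461,285. Sum = $1,336,700.
Sum already equals the total — no adjustment.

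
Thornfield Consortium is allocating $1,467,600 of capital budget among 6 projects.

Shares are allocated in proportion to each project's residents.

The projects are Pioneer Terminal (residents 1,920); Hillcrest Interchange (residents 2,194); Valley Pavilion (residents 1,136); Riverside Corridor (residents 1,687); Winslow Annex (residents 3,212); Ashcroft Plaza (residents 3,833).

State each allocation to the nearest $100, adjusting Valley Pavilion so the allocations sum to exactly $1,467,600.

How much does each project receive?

Pioneer Terminal: $201,500 · Hillcrest Interchange: $230,300 · Valley Pavilion: $119,300 · Riverside Corridor: $177,100 · Winslow Annex: $337,100 · Ashcroft Plaza: $402,300

Combined residents = 13,982.
Pro-rata amounts: Pioneer Terminal 1,920/13,982 × $1,467,600 = 201,529.97; Hillcrest Interchange 2,194/13,982 × $1,467,600 = 230,289.97; Valley Pavilion 1,136/13,982 × $1,467,600 = 119,238.56; Riverside Corridor 1,687/13,982 × $1,467,600 = 177,073.47; Winslow Annex 3,212/13,982 × $1,467,600 = 337,142.84; Ashcroft Plaza 3,833/13,982 × $1,467,600 = 402,325.19.
At nearest $100: Pioneer Terminal $201,500; Hillcrest Interchange $230,300; Valley Pavilion $119,200; Riverside Corridor $177,100; Winslow Annex $337,100; Ashcroft Plaza $402,300. Sum = $1,467,500.
Difference $1,467,600 − $1,467,500 = +$100 applied to Valley Pavilion: Valley Pavilion becomes $119,300.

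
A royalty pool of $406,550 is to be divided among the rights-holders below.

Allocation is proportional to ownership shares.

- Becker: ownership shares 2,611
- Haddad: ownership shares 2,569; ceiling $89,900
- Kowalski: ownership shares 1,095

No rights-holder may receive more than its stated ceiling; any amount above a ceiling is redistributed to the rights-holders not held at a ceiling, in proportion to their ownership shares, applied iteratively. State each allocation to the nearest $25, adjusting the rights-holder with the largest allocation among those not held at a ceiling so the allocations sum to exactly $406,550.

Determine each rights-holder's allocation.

Ownership shares total: 6,275.
Unconstrained shares: Becker 169,163.67; Haddad 166,442.54; Kowalski 70,943.78.
Cap binds for Haddad ($89,900); balance $316,650 reallocated over remaining ownership shares 3,706.
Redistributed shares: Becker 223,090.43 → $223,100; Kowalski 93,559.57 → $93,550.

Becker: $223,100; Haddad: $89,900; Kowalski: $93,550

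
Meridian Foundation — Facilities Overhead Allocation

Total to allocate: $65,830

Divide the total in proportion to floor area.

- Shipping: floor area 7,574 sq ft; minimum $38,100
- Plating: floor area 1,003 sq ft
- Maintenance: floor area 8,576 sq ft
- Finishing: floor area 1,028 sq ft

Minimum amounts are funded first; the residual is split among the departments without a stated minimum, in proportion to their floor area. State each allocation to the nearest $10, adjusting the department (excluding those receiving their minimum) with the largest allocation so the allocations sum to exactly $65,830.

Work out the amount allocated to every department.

Shipping: $38,100 · Plating: $2,620 · Maintenance: $22,420 · Finishing: $2,690

Minimums first: Shipping $38,100. Residual $27,730.
Residual split over remaining floor area 10,607: Plating 2,622.15 → $2,620; Maintenance 22,420.33 → $22,420; Finishing 2,687.51 → $2,690.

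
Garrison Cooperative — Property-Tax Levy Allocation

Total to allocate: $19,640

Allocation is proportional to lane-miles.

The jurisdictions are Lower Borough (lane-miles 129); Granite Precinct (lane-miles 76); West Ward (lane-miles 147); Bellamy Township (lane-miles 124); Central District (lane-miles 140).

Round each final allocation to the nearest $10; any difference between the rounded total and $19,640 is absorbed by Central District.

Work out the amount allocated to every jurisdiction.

Total lane-miles = 616.
Pro-rata amounts: Lower Borough 129/616 × $19,640 = 4,112.92; Granite Precinct 76/616 × $19,640 = 2,423.12; West Ward 147/616 × $19,640 = 4,686.82; Bellamy Township 124/616 × $19,640 = 3,953.51; Central District 140/616 × $19,640 = 4,463.64.
After rounding ($10): Lower Borough $4,110; Granite Precinct $2,420; West Ward $4,690; Bellamy Township $3,950; Central District $4,460. Sum = $19,630.
Difference $19,640 − $19,630 = +$10 applied to Central District: Central District becomes $4,470.

Lower Borough: $4,110 · Granite Precinct: $2,420 · West Ward: $4,690 · Bellamy Township: $3,950 · Central District: $4,470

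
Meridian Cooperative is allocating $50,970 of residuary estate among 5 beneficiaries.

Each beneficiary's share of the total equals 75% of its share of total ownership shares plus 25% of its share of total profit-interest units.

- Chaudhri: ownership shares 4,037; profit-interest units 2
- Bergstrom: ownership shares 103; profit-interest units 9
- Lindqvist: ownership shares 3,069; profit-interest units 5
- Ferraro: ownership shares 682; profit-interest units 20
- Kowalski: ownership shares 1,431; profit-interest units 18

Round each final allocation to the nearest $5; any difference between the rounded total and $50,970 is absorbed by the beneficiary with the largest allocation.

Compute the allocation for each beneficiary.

Chaudhri: $17,030 · Bergstrom: $2,545 · Lindqvist: $13,765 · Ferraro: $7,515 · Kowalski: $10,115

Ownership shares total 9,322; profit-interest units total 54.
Blended shares (75% ownership shares + 25% profit-interest units): Chaudhri 0.3341; Bergstrom 0.0500; Lindqvist 0.2701; Ferraro 0.1475; Kowalski 0.1985.
Proportional shares: Chaudhri 17,026.81; Bergstrom 2,546.13; Lindqvist 13,765.16; Ferraro 7,516.18; Kowalski 10,115.72.
After rounding ($5): Chaudhri $17,025; Bergstrom $2,545; Lindqvist $13,765; Ferraro $7,515; Kowalski $10,115. Sum = $50,965.
Difference $50,970 − $50,965 = +$5 applied to largest allocation (Chaudhri): Chaudhri becomes $17,030.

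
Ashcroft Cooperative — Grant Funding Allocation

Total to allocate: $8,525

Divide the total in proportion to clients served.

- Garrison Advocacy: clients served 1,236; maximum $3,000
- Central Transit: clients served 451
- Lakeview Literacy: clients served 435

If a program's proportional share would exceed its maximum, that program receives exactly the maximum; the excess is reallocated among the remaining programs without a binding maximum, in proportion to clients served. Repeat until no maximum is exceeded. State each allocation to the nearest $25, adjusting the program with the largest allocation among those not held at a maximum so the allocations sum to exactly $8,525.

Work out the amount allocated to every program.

Total clients served = 2,122.
Proportional shares (ignoring caps): Garrison Advocacy 4,965.55; Central Transit 1,811.86; Lakeview Literacy 1,747.58.
Capped: Garrison Advocacy ($3,000); balance $5,525 reallocated over remaining clients served 886.
Redistributed shares: Central Transit 2,812.39 → $2,800; Lakeview Literacy 2,712.61 → $2,725.

Garrison Advocacy: $3,000 | Central Transit: $2,800 | Lakeview Literacy: $2,725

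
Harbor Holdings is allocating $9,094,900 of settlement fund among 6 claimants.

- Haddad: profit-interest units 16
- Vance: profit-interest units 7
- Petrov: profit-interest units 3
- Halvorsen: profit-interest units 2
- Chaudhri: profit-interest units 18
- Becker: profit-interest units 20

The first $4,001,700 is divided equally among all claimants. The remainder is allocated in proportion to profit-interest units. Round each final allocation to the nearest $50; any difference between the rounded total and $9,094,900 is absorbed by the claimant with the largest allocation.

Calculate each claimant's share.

Equal tier: $4,001,700 ÷ 6 = $666,950 apiece.
Remainder $5,093,200 by profit-interest units (total 66): Haddad 1,234,715.15 → $1,234,700; Vance 540,187.88 → $540,200; Petrov 231,509.09 → $231,500; Halvorsen 154,339.39 → $154,350; Chaudhri 1,389,054.55 → $1,389,050; Becker 1,543,393.94 → $1,543,400.
Totals: Haddad $666,950 + $1,234,700 = $1,901,650; Vance $666,950 + $540,200 = $1,207,150; Petrov $666,950 + $231,500 = $898,450; Halvorsen $666,950 + $154,350 = $821,300; Chaudhri $666,950 + $1,389,050 = $2,056,000; Becker $666,950 + $1,543,400 = $2,210,350.

Haddad: $1,901,650 · Vance: $1,207,150 · Petrov: $898,450 · Halvorsen: $821,300 · Chaudhri: $2,056,000 · Becker: $2,210,350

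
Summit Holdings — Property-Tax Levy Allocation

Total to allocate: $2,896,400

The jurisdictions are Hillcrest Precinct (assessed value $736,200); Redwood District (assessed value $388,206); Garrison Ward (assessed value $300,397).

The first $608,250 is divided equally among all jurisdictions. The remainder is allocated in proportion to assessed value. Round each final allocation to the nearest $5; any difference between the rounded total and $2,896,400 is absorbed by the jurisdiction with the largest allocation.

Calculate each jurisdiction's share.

First tranche $608,250 split equally: $202,750 each.
Remainder $2,288,150 by assessed value (total 1,424,803): Hillcrest Precinct 1,182,293.99 → $1,182,295; Redwood District 623,436.05 → $623,435; Garrison Ward 482,419.95 → $482,420.
Totals: Hillcrest Precinct $202,750 + $1,182,295 = $1,385,045; Redwood District $202,750 + $623,435 = $826,185; Garrison Ward $202,750 + $482,420 = $685,170.

Hillcrest Precinct: $1,385,045; Redwood District: $826,185; Garrison Ward: $685,170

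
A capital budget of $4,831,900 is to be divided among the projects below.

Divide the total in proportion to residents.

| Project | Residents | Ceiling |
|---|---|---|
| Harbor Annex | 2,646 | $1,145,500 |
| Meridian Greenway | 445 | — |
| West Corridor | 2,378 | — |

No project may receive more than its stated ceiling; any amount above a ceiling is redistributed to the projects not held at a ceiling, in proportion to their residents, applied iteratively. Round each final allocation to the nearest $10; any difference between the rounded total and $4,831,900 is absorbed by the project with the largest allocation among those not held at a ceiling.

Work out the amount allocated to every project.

Harbor Annex: $1,145,500; Meridian Greenway: $581,100; West Corridor: $3,105,300

Sum of residents: 5,469.
Pro-rata shares before constraints: Harbor Annex 2,337,759.63; Meridian Greenway 393,160.63; West Corridor 2,100,979.74.
Capped: Harbor Annex ($1,145,500); remaining pool $3,686,400 reallocated over remaining residents 2,823.
Redistributed shares: Meridian Greenway 581,100.96 → $581,100; West Corridor 3,105,299.04 → $3,105,300.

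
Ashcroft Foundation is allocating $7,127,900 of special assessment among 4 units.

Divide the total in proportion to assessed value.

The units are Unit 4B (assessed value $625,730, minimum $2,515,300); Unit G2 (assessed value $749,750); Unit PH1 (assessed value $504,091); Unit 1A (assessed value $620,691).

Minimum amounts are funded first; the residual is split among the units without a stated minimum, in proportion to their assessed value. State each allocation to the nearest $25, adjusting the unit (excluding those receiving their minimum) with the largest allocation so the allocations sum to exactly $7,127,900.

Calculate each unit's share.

Unit 4B: $2,515,300; Unit G2: $1,844,875; Unit PH1: $1,240,400; Unit 1A: $1,527,325

Minimums first: Unit 4B $2,515,300. Residual $4,612,600.
Residual split over remaining assessed value 1,874,532: Unit G2 1,844,885.47 → $1,844,875; Unit PH1 1,240,400.35 → $1,240,400; Unit 1A 1,527,314.18 → $1,527,325.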